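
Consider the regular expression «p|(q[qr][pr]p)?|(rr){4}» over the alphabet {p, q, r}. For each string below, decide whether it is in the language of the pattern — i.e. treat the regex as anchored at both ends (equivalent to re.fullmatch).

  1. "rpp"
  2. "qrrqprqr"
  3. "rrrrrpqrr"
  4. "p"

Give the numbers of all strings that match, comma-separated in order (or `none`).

4

1. "rpp" → no match
2. "qrrqprqr" → no match
3. "rrrrrpqrr" → no match
4. "p" → match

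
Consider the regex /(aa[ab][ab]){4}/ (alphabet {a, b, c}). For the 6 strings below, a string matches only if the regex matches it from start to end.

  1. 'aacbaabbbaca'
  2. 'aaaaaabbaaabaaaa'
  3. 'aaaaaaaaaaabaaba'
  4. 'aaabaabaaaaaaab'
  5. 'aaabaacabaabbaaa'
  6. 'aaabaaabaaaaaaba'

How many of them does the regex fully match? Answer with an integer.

1 → no match
2 → match
3 → match
4 → no match
5 → no match
6 → match
Total matched: 3

3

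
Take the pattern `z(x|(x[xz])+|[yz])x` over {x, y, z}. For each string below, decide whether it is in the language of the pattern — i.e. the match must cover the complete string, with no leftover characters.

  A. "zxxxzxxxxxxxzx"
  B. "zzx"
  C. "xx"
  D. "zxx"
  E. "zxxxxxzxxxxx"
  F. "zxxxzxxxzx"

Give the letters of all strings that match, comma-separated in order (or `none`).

A → match
B. "zzx" → match
C. "xx" → no match — must start with "z"
D. "zxx" → match
E. "zxxxxxzxxxxx" → match
F. "zxxxzxxxzx" → match

A, B, D, E, F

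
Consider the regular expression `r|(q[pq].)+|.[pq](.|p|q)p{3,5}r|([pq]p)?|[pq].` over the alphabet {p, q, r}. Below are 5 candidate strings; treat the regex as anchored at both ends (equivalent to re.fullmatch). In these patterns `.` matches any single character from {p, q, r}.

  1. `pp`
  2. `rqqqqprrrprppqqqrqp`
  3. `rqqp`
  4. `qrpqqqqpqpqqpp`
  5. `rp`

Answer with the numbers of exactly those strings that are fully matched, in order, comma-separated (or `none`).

1

1 → match
2 → no match
3 → no match
4 → no match
5 → no match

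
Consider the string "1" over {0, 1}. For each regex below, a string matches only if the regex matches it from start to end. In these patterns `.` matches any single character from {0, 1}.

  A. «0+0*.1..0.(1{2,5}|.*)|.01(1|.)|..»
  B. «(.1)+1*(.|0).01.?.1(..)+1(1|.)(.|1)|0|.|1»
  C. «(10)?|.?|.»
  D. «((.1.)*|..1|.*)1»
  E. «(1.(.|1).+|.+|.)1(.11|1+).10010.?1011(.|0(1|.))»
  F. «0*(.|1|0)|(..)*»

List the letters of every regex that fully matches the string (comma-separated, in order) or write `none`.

A → no match
B → match
C → match
D → match
E → no match
F → match

B, C, D, F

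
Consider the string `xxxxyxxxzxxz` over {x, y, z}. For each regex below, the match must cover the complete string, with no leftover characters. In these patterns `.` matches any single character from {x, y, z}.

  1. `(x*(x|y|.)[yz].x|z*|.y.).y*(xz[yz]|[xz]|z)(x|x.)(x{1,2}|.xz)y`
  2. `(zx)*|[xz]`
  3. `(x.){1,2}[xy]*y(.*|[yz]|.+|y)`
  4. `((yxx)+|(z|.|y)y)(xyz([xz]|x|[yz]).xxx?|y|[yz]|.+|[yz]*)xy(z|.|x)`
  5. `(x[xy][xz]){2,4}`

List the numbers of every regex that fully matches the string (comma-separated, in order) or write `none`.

3, 5

1 → no match — must end with `y`
2 → no match
3 → match
4 → no match
5 → match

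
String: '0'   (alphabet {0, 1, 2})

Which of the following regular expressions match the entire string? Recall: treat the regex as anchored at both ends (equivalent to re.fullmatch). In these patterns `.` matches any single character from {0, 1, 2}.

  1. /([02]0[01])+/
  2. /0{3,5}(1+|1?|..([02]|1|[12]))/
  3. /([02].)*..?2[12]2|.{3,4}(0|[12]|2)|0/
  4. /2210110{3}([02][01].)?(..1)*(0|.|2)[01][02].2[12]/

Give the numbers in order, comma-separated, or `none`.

3

1 → no match
2 → no match
3 → match
4 → no match — must start with '2210110'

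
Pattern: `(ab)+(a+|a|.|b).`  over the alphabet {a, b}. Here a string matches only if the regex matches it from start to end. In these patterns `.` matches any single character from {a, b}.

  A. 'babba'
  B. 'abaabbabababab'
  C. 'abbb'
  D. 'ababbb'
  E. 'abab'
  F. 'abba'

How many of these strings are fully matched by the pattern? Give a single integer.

4

A → no match — must start with 'ab'
B → no match
C → match
D → match
E → match
F → match
Total matched: 4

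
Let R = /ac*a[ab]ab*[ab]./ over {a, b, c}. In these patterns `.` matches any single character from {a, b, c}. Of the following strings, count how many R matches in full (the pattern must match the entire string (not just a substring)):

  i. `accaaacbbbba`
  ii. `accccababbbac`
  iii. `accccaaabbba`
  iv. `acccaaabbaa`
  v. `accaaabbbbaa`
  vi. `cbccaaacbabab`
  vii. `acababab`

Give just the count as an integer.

i → no match
ii → match
iii → match
iv → match
v → match
vi → no match — must start with `a`
vii → match
Total matched: 5

5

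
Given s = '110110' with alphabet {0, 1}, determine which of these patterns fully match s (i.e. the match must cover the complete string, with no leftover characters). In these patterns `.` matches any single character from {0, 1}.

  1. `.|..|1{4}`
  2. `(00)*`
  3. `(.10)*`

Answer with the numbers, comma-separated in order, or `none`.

3

1 → no match
2 → no match
3 → match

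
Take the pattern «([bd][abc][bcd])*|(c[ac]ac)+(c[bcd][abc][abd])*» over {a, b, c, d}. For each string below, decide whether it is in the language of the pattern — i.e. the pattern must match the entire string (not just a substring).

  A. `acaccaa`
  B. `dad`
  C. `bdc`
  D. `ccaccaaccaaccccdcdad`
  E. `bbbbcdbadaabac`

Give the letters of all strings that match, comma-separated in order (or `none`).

A → no match
B → match
C → no match
D → match
E → no match

B, D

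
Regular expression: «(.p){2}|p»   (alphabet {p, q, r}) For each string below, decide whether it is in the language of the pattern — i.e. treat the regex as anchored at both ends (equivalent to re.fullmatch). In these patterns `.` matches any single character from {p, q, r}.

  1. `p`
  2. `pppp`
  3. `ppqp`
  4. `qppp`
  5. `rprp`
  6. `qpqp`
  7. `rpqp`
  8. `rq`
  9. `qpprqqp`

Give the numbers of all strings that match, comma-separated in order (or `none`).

1, 2, 3, 4, 5, 6, 7

1. `p` → match
2. `pppp` → match
3. `ppqp` → match
4. `qppp` → match
5. `rprp` → match
6. `qpqp` → match
7. `rpqp` → match
8. `rq` → no match — must end with `p`
9. `qpprqqp` → no match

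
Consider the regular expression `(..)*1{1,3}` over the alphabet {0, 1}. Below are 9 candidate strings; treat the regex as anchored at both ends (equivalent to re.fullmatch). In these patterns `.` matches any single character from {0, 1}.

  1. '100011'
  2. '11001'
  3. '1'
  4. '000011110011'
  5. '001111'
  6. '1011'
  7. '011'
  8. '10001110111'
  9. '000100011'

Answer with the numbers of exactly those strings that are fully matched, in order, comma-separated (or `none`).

1 → match
2 → match
3 → match
4 → match
5 → match
6 → match
7 → match
8 → match
9 → match

1, 2, 3, 4, 5, 6, 7, 8, 9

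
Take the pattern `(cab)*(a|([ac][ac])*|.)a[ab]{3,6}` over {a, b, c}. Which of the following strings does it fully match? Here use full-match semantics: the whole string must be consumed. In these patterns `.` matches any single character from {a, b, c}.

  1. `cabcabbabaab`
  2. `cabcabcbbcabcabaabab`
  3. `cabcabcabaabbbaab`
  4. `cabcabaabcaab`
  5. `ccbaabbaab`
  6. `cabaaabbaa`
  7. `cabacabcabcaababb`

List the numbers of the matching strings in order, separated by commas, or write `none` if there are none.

1 → match
2 → no match
3 → match
4 → no match
5 → no match
6 → match
7 → no match

1, 3, 6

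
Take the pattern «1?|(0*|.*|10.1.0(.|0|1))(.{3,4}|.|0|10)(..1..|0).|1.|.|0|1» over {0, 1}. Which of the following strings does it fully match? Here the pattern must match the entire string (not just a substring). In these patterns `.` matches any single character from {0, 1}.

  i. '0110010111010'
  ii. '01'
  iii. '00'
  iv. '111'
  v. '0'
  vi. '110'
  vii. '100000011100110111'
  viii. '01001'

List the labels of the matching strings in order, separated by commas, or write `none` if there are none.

i → match
ii → no match
iii → no match
iv → no match
v → match
vi → no match
vii → no match
viii → match

i, v, viii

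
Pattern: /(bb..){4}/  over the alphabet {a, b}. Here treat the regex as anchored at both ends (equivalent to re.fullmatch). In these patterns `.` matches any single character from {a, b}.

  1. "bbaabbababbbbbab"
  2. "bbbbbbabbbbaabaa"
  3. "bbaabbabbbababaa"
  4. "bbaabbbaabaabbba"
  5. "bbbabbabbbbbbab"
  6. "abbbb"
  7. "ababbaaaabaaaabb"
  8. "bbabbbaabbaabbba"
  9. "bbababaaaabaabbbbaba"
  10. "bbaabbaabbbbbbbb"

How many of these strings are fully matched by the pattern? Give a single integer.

1 → no match
2 → no match
3 → no match
4 → no match
5 → no match
6 → no match — must start with "bb"
7 → no match — must start with "bb"
8 → match
9 → no match
10 → match
Total matched: 2

2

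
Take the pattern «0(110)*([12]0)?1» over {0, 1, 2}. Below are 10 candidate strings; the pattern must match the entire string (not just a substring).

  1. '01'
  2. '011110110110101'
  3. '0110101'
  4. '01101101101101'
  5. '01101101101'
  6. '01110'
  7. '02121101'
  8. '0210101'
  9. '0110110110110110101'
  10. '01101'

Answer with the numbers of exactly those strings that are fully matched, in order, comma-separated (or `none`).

1 → match
2 → no match
3 → match
4 → match
5 → match
6 → no match — must end with '1'
7 → no match
8 → no match
9 → match
10 → match

1, 3, 4, 5, 9, 10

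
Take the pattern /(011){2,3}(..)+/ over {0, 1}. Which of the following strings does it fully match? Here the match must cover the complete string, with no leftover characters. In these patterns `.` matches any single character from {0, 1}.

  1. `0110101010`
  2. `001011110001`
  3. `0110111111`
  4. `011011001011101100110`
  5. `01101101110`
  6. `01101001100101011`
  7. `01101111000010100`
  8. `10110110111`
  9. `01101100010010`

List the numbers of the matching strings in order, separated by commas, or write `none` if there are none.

3, 5, 9

1 → no match
2 → no match — must start with `011`
3 → match
4 → no match
5 → match
6 → no match
7 → no match
8 → no match — must start with `011`
9 → match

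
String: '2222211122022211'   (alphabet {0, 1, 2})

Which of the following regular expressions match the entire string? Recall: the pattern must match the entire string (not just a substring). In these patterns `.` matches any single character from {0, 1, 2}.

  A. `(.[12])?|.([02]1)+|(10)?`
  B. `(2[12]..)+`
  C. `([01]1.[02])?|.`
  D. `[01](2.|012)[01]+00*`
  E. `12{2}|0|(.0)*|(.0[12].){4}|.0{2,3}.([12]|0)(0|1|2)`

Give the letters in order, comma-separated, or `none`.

A → no match
B → match
C → no match
D → no match
E → no match

B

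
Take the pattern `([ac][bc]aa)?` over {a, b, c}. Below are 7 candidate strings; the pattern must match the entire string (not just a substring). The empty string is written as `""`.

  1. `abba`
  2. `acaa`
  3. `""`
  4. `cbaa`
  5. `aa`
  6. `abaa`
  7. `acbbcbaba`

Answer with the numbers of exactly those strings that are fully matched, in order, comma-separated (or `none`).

1 → no match
2 → match
3 → match
4 → match
5 → no match
6 → match
7 → no match

2, 3, 4, 6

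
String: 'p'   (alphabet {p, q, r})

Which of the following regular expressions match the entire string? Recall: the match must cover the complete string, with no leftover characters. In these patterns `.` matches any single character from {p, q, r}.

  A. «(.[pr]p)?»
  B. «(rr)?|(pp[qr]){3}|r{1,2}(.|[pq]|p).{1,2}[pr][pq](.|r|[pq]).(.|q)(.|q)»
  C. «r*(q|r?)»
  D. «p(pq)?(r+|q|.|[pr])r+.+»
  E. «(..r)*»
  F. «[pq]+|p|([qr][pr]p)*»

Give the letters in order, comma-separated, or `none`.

F

A → no match
B → no match
C → no match
D → no match
E → no match
F → match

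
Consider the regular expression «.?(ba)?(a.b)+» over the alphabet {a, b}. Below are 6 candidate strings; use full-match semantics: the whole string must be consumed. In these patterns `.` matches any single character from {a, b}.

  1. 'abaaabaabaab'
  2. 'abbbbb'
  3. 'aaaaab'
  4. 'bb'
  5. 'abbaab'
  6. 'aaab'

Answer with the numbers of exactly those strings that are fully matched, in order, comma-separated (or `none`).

1 → match
2 → no match
3 → no match
4 → no match
5 → match
6 → match

1, 5, 6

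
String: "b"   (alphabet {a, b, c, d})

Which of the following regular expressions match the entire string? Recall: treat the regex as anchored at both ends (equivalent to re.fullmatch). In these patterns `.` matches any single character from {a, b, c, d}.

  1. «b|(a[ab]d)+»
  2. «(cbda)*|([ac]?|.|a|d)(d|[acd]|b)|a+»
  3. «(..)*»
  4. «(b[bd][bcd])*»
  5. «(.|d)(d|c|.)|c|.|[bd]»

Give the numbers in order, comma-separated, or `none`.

1 → match
2 → match
3 → no match
4 → no match
5 → match

1, 2, 5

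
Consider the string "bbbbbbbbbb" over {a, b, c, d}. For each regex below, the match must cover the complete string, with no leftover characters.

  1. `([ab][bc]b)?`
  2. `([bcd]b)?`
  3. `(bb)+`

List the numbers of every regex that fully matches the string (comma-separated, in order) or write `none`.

1 → no match
2 → no match
3 → match

3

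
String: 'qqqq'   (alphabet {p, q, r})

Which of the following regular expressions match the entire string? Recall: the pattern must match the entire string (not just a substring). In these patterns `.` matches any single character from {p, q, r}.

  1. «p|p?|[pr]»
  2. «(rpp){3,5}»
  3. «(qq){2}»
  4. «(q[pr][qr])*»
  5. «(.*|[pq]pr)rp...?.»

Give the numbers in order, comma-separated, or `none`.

1 → no match
2 → no match — must start with 'rpp'
3 → match
4 → no match
5 → no match

3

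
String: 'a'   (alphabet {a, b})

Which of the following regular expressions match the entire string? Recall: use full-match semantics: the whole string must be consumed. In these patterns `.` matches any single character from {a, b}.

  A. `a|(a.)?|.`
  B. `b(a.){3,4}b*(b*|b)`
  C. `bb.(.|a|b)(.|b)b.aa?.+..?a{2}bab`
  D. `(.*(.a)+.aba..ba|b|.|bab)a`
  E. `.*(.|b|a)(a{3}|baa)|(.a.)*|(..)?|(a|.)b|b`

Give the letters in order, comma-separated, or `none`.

A → match
B → no match — must start with 'ba'
C → no match — must start with 'bb'
D → no match
E → no match

A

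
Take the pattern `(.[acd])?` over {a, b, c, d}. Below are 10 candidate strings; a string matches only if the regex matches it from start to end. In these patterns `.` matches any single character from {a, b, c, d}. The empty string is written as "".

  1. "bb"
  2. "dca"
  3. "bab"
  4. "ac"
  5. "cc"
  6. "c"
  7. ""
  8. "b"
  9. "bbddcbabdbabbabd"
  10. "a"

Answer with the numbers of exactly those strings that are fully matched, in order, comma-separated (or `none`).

4, 5, 7

1 → no match
2 → no match
3 → no match
4 → match
5 → match
6 → no match
7 → match
8 → no match
9 → no match
10 → no match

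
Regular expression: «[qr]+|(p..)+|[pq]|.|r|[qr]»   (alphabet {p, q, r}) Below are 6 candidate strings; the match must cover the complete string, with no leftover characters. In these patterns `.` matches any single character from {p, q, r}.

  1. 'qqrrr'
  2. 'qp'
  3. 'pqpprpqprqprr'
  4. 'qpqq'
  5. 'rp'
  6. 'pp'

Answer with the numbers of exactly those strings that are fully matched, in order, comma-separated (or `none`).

1

1 → match
2 → no match
3 → no match
4 → no match
5 → no match
6 → no match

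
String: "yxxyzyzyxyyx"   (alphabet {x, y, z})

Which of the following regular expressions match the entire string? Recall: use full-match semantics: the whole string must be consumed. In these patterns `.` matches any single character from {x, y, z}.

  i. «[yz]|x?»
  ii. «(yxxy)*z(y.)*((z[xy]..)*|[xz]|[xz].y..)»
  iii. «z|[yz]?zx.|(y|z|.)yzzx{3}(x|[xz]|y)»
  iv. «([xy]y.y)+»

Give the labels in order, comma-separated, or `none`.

i → no match
ii → match
iii → no match
iv → no match — must end with "y"

ii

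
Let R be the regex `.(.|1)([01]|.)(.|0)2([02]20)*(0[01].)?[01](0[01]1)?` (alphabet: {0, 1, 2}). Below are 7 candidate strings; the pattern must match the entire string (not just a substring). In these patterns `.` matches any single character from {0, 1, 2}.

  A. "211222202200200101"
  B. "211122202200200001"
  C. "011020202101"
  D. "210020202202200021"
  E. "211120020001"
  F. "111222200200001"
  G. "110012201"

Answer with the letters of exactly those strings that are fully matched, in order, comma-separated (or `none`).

A, B, D, E, F

A → match
B → match
C → no match
D → match
E → match
F → match
G → no match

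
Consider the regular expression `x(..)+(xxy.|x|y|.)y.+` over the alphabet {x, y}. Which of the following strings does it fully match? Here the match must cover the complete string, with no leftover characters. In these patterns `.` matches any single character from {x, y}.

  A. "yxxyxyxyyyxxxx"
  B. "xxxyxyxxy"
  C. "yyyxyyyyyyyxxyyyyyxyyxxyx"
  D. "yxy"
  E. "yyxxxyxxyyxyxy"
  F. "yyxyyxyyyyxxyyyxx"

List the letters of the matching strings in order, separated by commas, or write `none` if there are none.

A → no match — must start with "x"
B. "xxxyxyxxy" → no match
C → no match — must start with "x"
D. "yxy" → no match — must start with "x"
E → no match — must start with "x"
F → no match — must start with "x"

none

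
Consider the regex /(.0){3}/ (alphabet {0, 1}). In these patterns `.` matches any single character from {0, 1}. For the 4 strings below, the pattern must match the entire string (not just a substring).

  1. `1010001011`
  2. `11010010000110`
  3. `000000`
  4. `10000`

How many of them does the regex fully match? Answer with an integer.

1 → no match — must end with `0`
2 → no match
3 → match
4 → no match
Total matched: 1

1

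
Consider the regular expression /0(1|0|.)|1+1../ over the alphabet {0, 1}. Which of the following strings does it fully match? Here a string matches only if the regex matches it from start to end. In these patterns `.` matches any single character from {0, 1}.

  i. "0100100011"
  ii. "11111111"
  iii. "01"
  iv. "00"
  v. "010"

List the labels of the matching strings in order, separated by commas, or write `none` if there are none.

i → no match
ii → match
iii → match
iv → match
v → no match

ii, iii, iv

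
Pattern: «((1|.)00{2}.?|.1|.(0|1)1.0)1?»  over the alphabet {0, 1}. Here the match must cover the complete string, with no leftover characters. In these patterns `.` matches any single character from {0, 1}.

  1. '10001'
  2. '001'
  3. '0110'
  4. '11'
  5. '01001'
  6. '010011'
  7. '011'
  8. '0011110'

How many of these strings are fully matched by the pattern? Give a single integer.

1 → match
2 → no match
3 → no match
4 → match
5 → no match
6 → no match
7 → match
8 → no match
Total matched: 3

3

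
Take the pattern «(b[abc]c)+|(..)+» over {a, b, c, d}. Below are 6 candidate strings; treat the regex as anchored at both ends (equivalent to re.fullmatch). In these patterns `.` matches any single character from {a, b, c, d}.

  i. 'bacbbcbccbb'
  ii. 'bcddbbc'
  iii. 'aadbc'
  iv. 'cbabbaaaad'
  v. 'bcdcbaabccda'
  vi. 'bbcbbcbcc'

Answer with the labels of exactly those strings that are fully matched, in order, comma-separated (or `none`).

iv, v, vi

i → no match
ii → no match
iii → no match
iv → match
v → match
vi → match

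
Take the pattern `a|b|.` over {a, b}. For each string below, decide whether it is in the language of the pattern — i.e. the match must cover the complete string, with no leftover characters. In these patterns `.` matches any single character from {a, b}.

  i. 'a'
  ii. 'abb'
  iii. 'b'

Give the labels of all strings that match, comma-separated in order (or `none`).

i, iii

i → match
ii → no match
iii → match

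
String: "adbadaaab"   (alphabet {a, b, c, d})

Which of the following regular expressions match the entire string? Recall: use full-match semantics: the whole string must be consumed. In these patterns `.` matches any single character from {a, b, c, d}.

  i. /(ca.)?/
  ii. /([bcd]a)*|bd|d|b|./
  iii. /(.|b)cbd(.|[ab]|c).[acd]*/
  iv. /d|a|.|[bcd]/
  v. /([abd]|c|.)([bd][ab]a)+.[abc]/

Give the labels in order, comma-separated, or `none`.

i → no match
ii → no match
iii → no match
iv → no match
v → match

v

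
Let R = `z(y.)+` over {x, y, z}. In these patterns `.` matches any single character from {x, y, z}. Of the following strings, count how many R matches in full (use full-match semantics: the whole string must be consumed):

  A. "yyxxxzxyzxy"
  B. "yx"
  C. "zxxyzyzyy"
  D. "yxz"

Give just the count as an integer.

0

A. "yyxxxzxyzxy" → no match — must start with "zy"
B. "yx" → no match — must start with "zy"
C. "zxxyzyzyy" → no match — must start with "zy"
D. "yxz" → no match — must start with "zy"
Total matched: 0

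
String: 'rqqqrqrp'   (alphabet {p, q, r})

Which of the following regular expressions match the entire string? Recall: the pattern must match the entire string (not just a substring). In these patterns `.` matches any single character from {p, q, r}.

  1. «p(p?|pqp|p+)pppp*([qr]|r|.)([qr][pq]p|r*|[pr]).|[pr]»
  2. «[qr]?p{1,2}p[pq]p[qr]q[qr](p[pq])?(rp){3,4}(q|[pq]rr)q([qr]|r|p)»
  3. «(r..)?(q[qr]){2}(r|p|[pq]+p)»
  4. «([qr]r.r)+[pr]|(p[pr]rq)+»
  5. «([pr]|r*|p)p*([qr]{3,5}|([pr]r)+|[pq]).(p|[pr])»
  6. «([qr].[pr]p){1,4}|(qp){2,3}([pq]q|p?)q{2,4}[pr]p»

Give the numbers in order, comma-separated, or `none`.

1 → no match
2 → no match
3 → match
4 → no match
5 → match
6 → no match

3, 5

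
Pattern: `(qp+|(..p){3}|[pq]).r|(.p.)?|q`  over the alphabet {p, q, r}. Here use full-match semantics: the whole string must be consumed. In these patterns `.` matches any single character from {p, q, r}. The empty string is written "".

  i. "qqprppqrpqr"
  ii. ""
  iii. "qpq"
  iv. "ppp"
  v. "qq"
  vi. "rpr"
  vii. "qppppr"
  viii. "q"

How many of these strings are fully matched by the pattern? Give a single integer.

7

i. "qqprppqrpqr" → match
ii. "" → match
iii. "qpq" → match
iv. "ppp" → match
v. "qq" → no match
vi. "rpr" → match
vii. "qppppr" → match
viii. "q" → match
Total matched: 7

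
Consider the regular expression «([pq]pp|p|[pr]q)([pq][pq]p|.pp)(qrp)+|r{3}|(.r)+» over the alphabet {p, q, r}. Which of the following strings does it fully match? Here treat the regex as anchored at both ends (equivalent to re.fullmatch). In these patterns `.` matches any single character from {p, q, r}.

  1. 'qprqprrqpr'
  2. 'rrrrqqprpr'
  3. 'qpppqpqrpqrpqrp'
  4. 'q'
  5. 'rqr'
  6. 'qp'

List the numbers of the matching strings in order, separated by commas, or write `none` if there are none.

1 → no match
2 → no match
3 → match
4 → no match
5 → no match
6 → no match

3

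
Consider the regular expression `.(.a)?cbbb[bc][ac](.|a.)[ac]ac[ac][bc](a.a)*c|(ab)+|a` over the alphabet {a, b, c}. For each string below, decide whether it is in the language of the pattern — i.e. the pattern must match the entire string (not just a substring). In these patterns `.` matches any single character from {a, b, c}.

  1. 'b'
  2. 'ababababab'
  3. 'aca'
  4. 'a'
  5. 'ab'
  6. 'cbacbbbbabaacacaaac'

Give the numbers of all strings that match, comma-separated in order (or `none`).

1 → no match
2 → match
3 → no match
4 → match
5 → match
6 → match

2, 4, 5, 6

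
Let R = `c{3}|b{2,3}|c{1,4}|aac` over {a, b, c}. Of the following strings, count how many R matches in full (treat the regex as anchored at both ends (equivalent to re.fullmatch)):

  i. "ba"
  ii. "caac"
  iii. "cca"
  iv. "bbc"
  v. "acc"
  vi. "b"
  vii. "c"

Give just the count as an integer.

i → no match
ii → no match
iii → no match
iv → no match
v → no match
vi → no match
vii → match
Total matched: 1

1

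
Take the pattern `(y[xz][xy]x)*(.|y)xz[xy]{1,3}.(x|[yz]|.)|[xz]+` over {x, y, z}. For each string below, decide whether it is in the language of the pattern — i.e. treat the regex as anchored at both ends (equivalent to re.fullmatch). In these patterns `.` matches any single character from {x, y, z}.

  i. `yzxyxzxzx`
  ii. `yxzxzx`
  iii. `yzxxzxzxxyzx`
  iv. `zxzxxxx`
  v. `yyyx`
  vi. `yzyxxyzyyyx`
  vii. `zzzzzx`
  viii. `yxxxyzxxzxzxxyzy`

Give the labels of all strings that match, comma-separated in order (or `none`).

ii, iii, iv, vii, viii

i → no match
ii → match
iii → match
iv → match
v → no match
vi → no match
vii → match
viii → match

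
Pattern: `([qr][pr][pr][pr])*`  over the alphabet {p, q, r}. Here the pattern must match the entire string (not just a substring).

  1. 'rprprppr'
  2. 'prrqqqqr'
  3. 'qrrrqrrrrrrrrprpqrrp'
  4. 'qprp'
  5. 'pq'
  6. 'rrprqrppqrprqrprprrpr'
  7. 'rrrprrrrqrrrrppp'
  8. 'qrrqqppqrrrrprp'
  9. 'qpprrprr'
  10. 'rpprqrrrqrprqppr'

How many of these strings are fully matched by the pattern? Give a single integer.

6

1 → match
2 → no match
3 → match
4 → match
5 → no match
6 → no match
7 → match
8 → no match
9 → match
10 → match
Total matched: 6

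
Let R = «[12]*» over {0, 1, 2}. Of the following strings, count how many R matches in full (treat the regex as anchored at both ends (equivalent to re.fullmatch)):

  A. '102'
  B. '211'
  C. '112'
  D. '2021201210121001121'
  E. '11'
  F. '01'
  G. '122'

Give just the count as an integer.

A → no match
B → match
C → match
D → no match
E → match
F → no match
G → match
Total matched: 4

4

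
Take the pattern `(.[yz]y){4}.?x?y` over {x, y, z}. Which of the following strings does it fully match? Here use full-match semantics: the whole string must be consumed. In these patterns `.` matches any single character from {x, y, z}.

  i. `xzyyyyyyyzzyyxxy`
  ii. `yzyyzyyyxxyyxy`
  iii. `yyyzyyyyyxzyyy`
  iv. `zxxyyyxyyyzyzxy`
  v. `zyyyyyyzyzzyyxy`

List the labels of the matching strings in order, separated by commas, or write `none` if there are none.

i → no match
ii → no match
iii → match
iv → no match
v → match

iii, v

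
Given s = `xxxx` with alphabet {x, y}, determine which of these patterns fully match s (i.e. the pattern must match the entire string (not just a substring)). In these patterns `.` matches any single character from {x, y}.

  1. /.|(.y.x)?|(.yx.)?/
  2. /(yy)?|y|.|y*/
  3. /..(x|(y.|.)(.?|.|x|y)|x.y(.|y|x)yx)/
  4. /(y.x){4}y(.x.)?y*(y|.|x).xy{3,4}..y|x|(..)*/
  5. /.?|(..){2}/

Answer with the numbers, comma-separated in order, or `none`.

1 → no match
2 → no match
3 → match
4 → match
5 → match

3, 4, 5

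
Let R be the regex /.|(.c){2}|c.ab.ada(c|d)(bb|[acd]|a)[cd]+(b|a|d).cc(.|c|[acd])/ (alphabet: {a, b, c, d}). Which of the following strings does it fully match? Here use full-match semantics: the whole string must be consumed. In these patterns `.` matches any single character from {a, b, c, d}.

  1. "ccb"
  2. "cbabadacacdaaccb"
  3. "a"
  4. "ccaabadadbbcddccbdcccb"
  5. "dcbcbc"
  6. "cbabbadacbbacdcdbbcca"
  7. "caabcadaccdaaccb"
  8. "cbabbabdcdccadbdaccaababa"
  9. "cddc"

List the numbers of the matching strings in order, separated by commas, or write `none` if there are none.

3, 7

1 → no match
2 → no match
3 → match
4 → no match
5 → no match
6 → no match
7 → match
8 → no match
9 → no match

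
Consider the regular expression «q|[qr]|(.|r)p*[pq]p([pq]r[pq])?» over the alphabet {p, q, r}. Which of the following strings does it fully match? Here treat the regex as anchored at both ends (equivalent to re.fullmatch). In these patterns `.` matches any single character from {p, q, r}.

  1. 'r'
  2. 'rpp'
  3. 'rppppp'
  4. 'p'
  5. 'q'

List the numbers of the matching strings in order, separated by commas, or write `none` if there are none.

1, 2, 3, 5

1 → match
2 → match
3 → match
4 → no match
5 → match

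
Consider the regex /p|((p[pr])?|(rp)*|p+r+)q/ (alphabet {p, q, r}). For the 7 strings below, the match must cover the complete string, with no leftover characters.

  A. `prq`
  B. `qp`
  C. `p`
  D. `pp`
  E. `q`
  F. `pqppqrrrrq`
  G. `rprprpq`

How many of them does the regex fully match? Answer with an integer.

4

A → match
B → no match
C → match
D → no match
E → match
F → no match
G → match
Total matched: 4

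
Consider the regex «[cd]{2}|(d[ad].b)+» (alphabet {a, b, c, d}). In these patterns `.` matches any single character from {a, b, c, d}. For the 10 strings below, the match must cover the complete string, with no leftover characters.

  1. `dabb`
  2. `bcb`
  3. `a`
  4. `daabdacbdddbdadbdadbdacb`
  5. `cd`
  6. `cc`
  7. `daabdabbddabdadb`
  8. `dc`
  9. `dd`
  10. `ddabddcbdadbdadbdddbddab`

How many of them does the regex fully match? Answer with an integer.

1 → match
2 → no match
3 → no match
4 → match
5 → match
6 → match
7 → match
8 → match
9 → match
10 → match
Total matched: 8

8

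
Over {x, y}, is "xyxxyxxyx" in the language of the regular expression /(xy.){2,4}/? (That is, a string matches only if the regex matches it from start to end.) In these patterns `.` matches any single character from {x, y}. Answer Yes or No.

Yes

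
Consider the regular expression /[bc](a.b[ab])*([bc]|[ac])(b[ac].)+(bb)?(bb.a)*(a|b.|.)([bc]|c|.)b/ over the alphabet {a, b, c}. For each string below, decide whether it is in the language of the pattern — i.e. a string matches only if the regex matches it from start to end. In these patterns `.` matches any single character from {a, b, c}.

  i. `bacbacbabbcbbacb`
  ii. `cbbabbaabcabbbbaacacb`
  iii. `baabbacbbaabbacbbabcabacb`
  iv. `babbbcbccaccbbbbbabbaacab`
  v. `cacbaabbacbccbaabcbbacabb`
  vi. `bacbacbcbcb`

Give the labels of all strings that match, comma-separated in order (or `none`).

i → match
ii → no match
iii → match
iv → no match
v → match
vi → no match

i, iii, v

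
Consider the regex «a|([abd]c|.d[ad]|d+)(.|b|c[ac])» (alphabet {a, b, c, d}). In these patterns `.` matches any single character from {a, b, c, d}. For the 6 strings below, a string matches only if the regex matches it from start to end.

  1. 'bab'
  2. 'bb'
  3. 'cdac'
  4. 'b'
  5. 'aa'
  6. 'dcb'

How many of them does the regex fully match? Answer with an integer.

1. 'bab' → no match
2. 'bb' → no match
3. 'cdac' → match
4. 'b' → no match
5. 'aa' → no match
6. 'dcb' → match
Total matched: 2

2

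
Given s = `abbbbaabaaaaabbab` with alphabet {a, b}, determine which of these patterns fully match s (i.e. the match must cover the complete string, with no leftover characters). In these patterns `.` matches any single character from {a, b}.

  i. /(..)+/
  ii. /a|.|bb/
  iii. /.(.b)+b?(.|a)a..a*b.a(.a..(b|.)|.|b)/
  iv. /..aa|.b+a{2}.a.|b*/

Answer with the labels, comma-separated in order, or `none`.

i → no match
ii → no match
iii → match
iv → no match

iii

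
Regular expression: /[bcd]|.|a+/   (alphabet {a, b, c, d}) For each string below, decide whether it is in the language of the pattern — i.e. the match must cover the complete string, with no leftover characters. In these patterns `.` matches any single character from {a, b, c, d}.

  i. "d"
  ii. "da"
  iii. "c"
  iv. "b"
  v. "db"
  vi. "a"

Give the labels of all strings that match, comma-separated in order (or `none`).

i, iii, iv, vi

i → match
ii → no match
iii → match
iv → match
v → no match
vi → match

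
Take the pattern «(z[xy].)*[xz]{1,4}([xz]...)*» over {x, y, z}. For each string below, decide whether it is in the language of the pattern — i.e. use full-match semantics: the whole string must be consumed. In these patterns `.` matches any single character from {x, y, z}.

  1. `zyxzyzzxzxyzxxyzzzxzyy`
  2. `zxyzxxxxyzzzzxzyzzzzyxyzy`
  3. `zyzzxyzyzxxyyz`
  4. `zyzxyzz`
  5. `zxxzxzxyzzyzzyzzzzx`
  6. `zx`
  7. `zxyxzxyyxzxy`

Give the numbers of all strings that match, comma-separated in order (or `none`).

1 → no match
2 → match
3 → match
4 → no match
5 → no match
6 → match
7 → match

2, 3, 6, 7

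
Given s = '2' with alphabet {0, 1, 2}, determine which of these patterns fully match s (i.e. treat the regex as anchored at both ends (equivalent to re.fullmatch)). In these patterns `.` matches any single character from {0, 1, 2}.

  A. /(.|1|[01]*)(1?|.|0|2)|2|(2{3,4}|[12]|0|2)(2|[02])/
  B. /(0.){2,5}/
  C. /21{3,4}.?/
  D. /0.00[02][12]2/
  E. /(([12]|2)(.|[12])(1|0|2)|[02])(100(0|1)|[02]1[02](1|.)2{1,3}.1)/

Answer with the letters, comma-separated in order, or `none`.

A → match
B → no match — must start with '0'
C → no match — must start with '21'
D → no match — must start with '0'
E → no match

A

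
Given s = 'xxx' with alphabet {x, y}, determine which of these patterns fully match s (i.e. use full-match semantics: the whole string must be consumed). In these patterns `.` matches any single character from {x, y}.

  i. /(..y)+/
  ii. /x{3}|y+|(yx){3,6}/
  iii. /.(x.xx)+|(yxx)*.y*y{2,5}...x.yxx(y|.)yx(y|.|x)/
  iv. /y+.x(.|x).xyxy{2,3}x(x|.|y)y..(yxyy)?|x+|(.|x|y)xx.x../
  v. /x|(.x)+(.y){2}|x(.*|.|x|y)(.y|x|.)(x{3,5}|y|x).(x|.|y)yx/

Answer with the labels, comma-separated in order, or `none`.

ii, iv

i → no match — must end with 'y'
ii → match
iii → no match
iv → match
v → no match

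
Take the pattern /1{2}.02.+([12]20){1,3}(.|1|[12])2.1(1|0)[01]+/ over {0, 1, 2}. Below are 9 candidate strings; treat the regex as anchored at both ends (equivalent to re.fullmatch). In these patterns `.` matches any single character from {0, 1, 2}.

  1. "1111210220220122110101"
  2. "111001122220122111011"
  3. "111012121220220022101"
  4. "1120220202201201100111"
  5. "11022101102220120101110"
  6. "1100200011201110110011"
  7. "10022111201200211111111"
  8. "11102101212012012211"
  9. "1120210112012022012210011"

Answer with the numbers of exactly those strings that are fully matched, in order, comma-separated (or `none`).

1 → no match
2 → no match
3 → no match
4 → match
5 → no match
6 → no match
7 → no match
8 → no match
9 → match

4, 9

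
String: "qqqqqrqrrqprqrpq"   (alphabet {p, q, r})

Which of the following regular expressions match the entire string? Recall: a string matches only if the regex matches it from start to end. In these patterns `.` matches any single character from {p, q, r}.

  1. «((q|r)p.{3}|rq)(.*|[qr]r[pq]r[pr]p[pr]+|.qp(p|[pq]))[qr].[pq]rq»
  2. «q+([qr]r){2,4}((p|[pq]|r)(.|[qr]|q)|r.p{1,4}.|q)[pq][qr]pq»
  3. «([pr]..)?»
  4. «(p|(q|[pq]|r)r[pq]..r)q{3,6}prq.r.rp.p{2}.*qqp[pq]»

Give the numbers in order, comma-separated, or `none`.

2

1 → no match — must end with "rq"
2 → match
3 → no match
4 → no match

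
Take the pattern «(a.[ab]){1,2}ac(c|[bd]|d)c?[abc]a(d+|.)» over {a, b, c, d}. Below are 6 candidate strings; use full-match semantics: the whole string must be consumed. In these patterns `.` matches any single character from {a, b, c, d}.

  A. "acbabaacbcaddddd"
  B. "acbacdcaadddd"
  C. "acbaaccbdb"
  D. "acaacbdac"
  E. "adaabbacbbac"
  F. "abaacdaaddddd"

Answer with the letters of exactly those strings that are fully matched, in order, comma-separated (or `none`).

A → match
B → match
C → no match
D → no match
E → match
F → match

A, B, E, F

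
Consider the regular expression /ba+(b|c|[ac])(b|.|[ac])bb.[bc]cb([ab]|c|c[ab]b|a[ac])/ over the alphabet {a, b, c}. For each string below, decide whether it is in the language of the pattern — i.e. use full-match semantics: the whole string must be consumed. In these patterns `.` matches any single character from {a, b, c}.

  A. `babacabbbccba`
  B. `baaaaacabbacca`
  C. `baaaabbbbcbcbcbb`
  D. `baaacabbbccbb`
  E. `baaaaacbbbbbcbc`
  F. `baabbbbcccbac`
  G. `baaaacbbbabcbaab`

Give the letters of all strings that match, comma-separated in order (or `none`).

C, D, E, F

A → no match
B → no match
C → match
D → match
E → match
F → match
G → no match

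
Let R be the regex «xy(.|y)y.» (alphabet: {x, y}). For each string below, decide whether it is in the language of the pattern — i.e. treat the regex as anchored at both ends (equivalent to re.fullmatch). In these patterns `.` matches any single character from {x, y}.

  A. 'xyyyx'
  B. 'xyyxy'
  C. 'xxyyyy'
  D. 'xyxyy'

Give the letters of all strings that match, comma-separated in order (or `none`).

A, D

A. 'xyyyx' → match
B. 'xyyxy' → no match
C. 'xxyyyy' → no match — must start with 'xy'
D. 'xyxyy' → match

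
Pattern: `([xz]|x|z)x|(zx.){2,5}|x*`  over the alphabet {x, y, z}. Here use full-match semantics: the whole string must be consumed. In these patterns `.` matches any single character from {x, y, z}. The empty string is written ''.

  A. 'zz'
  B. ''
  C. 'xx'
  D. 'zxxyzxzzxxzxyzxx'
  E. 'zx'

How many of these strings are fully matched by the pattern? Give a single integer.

A → no match
B → match
C → match
D → no match
E → match
Total matched: 3

3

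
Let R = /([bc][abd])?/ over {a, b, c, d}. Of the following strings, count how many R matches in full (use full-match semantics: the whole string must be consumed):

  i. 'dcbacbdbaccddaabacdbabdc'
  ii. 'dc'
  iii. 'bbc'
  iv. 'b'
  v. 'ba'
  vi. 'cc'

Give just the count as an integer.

i → no match
ii → no match
iii → no match
iv → no match
v → match
vi → no match
Total matched: 1

1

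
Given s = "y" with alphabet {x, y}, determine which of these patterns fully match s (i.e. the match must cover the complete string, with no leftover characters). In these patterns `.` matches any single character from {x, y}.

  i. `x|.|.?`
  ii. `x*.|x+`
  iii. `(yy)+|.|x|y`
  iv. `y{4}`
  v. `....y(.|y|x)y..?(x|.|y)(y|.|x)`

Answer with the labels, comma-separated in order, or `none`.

i → match
ii → match
iii → match
iv → no match
v → no match

i, ii, iii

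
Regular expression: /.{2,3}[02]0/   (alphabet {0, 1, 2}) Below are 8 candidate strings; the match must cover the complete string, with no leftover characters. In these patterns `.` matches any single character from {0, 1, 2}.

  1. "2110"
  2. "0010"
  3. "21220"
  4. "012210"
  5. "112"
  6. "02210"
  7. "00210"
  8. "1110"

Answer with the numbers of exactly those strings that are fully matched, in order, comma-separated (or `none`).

1. "2110" → no match
2. "0010" → no match
3. "21220" → match
4. "012210" → no match
5. "112" → no match — must end with "0"
6. "02210" → no match
7. "00210" → no match
8. "1110" → no match

3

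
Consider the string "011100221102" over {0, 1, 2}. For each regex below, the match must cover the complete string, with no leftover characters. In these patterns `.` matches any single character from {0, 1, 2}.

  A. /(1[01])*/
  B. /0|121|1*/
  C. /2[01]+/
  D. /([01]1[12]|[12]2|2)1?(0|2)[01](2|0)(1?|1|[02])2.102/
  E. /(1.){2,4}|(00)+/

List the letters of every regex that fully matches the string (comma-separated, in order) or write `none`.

A → no match
B → no match
C → no match — must start with "2"
D → match
E → no match

D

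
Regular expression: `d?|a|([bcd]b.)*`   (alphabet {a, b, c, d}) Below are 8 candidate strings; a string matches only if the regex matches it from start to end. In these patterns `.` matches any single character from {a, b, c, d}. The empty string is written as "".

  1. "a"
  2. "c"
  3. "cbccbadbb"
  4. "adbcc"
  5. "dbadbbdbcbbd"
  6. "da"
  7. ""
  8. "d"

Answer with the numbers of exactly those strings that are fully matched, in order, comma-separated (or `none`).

1 → match
2 → no match
3 → match
4 → no match
5 → match
6 → no match
7 → match
8 → match

1, 3, 5, 7, 8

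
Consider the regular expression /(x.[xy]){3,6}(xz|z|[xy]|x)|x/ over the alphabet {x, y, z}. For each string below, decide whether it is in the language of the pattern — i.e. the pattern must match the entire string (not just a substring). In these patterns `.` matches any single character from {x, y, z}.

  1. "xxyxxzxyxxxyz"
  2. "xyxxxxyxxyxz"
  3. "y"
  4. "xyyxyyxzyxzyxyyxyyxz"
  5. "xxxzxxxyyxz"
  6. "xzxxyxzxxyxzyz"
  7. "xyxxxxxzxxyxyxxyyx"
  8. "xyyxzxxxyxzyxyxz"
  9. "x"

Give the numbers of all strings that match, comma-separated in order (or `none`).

4, 8, 9

1 → no match
2 → no match
3 → no match — must start with "x"
4 → match
5 → no match
6 → no match
7 → no match
8 → match
9 → match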